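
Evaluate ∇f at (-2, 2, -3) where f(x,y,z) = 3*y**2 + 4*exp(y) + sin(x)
(cos(2), 12 + 4*exp(2), 0)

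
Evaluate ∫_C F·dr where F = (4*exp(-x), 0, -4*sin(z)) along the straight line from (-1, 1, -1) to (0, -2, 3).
-4 + 4*cos(3) - 4*cos(1) + 4*E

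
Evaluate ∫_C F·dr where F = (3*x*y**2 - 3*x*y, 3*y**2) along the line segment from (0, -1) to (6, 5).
558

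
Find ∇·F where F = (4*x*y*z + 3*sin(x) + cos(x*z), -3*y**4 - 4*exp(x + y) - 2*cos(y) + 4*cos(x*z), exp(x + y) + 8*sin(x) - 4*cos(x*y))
-12*y**3 + 4*y*z - z*sin(x*z) - 4*exp(x + y) + 2*sin(y) + 3*cos(x)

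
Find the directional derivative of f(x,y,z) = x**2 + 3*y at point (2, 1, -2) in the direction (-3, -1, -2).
-15*sqrt(14)/14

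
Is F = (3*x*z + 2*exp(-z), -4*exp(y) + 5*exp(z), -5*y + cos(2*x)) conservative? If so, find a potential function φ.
No, ∇×F = (-5*exp(z) - 5, 3*x + 2*sin(2*x) - 2*exp(-z), 0) ≠ 0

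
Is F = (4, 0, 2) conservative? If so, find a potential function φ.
Yes, F is conservative. φ = 4*x + 2*z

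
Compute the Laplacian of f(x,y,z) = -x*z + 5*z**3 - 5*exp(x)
30*z - 5*exp(x)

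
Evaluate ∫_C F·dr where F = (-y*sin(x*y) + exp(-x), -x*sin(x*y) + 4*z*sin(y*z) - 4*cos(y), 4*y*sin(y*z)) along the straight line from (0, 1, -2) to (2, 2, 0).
4*sqrt(2)*cos(pi/4 + 2) - 4 + cos(4) - exp(-2) + 4*sin(1)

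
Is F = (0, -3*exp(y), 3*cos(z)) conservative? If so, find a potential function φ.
Yes, F is conservative. φ = -3*exp(y) + 3*sin(z)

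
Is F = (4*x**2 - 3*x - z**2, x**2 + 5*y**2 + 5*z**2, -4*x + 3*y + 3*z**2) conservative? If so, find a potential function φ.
No, ∇×F = (3 - 10*z, 4 - 2*z, 2*x) ≠ 0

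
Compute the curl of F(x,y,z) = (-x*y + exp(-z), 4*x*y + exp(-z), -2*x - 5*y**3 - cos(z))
(-15*y**2 + exp(-z), 2 - exp(-z), x + 4*y)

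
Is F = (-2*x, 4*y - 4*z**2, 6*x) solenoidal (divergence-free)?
No, ∇·F = 2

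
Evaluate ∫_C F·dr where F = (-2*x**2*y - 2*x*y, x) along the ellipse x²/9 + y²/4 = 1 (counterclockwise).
33*pi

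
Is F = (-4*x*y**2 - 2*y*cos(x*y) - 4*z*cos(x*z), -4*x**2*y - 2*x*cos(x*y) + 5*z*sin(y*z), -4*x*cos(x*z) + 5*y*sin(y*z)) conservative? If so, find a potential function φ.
Yes, F is conservative. φ = -2*x**2*y**2 - 2*sin(x*y) - 4*sin(x*z) - 5*cos(y*z)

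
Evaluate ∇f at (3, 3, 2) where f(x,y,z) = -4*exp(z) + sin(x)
(cos(3), 0, -4*exp(2))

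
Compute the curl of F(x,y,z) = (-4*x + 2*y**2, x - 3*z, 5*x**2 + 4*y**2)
(8*y + 3, -10*x, 1 - 4*y)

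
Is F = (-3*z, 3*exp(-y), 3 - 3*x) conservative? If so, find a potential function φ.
Yes, F is conservative. φ = -3*x*z + 3*z - 3*exp(-y)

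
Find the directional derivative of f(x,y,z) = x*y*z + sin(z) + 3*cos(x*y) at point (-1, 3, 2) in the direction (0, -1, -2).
sqrt(5)*(3*sin(3) - 2*cos(2) + 8)/5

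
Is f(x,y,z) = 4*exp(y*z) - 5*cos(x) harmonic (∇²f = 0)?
No, ∇²f = 4*y**2*exp(y*z) + 4*z**2*exp(y*z) + 5*cos(x)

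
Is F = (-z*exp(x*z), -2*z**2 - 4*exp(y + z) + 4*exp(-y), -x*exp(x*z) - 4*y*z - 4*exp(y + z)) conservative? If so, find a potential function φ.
Yes, F is conservative. φ = -2*y*z**2 - exp(x*z) - 4*exp(y + z) - 4*exp(-y)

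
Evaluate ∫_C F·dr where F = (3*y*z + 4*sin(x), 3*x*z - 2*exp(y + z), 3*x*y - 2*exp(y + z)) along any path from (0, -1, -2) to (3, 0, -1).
-2*exp(-1) + 2*exp(-3) - 4*cos(3) + 4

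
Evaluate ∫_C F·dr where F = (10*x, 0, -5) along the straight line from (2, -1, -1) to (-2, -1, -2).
5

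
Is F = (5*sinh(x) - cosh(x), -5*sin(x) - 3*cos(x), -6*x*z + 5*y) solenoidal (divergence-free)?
No, ∇·F = -6*x - sinh(x) + 5*cosh(x)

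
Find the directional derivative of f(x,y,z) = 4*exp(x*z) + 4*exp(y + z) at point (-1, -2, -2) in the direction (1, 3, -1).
4*sqrt(11)*(2 - exp(6))*exp(-4)/11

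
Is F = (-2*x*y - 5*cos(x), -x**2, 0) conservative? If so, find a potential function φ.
Yes, F is conservative. φ = -x**2*y - 5*sin(x)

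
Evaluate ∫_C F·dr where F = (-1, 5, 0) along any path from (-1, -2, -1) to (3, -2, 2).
-4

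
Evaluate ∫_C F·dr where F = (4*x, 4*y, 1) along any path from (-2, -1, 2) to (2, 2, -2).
2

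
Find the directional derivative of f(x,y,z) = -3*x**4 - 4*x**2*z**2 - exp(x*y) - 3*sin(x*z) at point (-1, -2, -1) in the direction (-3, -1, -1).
-sqrt(11)*(12*cos(1) + 7*exp(2) + 68)/11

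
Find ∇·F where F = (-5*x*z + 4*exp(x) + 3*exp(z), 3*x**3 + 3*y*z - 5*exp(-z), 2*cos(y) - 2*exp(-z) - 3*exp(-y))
-2*z + 4*exp(x) + 2*exp(-z)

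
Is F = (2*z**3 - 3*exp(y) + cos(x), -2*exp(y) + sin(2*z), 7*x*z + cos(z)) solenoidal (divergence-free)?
No, ∇·F = 7*x - 2*exp(y) - sin(x) - sin(z)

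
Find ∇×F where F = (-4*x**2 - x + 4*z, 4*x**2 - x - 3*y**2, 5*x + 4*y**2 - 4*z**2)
(8*y, -1, 8*x - 1)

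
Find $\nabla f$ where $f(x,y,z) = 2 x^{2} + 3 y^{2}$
(4*x, 6*y, 0)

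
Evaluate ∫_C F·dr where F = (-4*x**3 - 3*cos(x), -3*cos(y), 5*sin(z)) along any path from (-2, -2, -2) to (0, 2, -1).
-9*sin(2) - 5*cos(1) + 5*cos(2) + 16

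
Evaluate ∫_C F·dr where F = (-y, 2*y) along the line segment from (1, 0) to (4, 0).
0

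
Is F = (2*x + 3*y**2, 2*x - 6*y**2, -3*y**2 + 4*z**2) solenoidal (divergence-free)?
No, ∇·F = -12*y + 8*z + 2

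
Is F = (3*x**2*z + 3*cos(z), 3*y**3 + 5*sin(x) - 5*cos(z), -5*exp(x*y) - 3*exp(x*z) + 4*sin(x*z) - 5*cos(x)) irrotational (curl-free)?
No, ∇×F = (-5*x*exp(x*y) - 5*sin(z), 3*x**2 + 5*y*exp(x*y) + 3*z*exp(x*z) - 4*z*cos(x*z) - 5*sin(x) - 3*sin(z), 5*cos(x))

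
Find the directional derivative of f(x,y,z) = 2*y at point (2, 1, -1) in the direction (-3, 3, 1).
6*sqrt(19)/19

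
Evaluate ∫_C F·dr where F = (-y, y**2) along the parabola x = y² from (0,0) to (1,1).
-1/3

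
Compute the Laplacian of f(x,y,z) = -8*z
0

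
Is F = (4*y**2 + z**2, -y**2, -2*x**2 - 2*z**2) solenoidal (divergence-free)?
No, ∇·F = -2*y - 4*z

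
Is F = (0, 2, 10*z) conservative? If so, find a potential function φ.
Yes, F is conservative. φ = 2*y + 5*z**2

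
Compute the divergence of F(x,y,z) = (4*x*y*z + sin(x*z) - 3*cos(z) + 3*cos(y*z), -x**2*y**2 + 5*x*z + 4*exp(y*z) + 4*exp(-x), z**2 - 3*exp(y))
-2*x**2*y + 4*y*z + 4*z*exp(y*z) + z*cos(x*z) + 2*z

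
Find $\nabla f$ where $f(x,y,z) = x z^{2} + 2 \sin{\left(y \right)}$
(z**2, 2*cos(y), 2*x*z)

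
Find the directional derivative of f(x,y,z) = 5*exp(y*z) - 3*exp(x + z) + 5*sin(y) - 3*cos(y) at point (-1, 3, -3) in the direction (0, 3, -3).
sqrt(2)*((5*cos(3) + 3*sin(3))*exp(9) - 30 + 3*exp(5))*exp(-9)/2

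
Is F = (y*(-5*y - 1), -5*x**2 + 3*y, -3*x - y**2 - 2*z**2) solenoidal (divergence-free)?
No, ∇·F = 3 - 4*z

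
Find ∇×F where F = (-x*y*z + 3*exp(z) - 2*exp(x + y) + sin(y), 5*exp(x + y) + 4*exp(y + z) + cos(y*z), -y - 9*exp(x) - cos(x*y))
(x*sin(x*y) + y*sin(y*z) - 4*exp(y + z) - 1, -x*y - y*sin(x*y) + 9*exp(x) + 3*exp(z), x*z + 7*exp(x + y) - cos(y))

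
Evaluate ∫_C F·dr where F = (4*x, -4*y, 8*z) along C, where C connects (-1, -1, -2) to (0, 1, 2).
-2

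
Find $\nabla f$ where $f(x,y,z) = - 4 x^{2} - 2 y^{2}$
(-8*x, -4*y, 0)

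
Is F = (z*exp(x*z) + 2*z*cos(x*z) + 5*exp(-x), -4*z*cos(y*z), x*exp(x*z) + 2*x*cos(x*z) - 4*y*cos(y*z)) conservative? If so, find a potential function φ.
Yes, F is conservative. φ = exp(x*z) + 2*sin(x*z) - 4*sin(y*z) - 5*exp(-x)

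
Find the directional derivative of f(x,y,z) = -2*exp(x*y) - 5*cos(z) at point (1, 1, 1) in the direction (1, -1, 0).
0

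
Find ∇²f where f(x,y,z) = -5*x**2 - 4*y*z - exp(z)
-exp(z) - 10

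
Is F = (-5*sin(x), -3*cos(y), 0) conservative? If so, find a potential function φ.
Yes, F is conservative. φ = -3*sin(y) + 5*cos(x)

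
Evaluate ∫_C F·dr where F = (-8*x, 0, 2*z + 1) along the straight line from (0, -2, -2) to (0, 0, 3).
10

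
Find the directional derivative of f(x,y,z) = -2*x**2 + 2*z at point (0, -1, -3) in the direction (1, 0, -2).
-4*sqrt(5)/5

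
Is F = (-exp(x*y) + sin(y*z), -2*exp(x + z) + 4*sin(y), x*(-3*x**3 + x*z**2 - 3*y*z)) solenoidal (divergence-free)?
No, ∇·F = x*(2*x*z - 3*y) - y*exp(x*y) + 4*cos(y)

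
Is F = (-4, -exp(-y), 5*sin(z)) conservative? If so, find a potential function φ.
Yes, F is conservative. φ = -4*x - 5*cos(z) + exp(-y)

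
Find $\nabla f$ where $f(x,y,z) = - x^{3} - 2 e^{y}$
(-3*x**2, -2*exp(y), 0)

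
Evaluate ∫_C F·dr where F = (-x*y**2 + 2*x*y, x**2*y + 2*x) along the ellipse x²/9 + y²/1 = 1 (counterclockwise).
6*pi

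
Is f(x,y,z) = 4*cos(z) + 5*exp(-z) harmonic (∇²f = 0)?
No, ∇²f = -4*cos(z) + 5*exp(-z)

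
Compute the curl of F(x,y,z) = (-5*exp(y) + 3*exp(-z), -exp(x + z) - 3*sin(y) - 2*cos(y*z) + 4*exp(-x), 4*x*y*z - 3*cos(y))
(4*x*z - 2*y*sin(y*z) + exp(x + z) + 3*sin(y), -4*y*z - 3*exp(-z), 5*exp(y) - exp(x + z) - 4*exp(-x))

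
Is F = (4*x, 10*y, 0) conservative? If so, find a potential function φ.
Yes, F is conservative. φ = 2*x**2 + 5*y**2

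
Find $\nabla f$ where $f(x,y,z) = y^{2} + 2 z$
(0, 2*y, 2)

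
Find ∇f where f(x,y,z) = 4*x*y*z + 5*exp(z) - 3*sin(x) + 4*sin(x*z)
(4*y*z + 4*z*cos(x*z) - 3*cos(x), 4*x*z, 4*x*y + 4*x*cos(x*z) + 5*exp(z))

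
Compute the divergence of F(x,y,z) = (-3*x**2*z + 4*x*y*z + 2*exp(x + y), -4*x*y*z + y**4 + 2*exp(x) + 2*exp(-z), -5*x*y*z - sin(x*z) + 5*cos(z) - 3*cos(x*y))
-5*x*y - 10*x*z - x*cos(x*z) + 4*y**3 + 4*y*z + 2*exp(x + y) - 5*sin(z)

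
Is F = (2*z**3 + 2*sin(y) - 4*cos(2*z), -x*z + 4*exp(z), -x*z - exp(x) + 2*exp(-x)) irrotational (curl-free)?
No, ∇×F = (x - 4*exp(z), 6*z**2 + z + exp(x) + 8*sin(2*z) + 2*exp(-x), -z - 2*cos(y))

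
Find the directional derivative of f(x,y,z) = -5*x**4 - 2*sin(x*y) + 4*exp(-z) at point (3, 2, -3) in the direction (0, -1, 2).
2*sqrt(5)*(-4*exp(3) + 3*cos(6))/5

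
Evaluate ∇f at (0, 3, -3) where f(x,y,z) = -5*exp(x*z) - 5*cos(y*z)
(15, 15*sin(9), -15*sin(9))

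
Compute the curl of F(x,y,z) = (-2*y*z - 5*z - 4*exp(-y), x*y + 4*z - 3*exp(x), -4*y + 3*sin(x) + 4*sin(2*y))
(8*cos(2*y) - 8, -2*y - 3*cos(x) - 5, y + 2*z - 3*exp(x) - 4*exp(-y))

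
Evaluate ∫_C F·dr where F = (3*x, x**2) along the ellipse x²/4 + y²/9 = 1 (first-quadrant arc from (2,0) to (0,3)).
2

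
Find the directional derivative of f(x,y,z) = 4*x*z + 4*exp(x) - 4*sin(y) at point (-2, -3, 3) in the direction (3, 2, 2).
4*sqrt(17)*(3 - 2*exp(2)*cos(3) + 5*exp(2))*exp(-2)/17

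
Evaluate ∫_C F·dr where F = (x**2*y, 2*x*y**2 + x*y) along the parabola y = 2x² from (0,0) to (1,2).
46/7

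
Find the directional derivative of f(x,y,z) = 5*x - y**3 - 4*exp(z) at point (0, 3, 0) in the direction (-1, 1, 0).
-16*sqrt(2)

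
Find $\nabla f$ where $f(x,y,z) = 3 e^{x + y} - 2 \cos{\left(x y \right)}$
(2*y*sin(x*y) + 3*exp(x + y), 2*x*sin(x*y) + 3*exp(x + y), 0)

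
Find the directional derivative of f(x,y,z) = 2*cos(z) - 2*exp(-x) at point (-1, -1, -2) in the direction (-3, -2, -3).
-3*sqrt(22)*(sin(2) + E)/11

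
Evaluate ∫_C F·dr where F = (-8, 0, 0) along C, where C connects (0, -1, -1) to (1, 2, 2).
-8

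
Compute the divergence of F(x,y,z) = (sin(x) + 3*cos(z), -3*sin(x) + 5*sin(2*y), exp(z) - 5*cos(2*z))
exp(z) + 10*sin(2*z) + cos(x) + 10*cos(2*y)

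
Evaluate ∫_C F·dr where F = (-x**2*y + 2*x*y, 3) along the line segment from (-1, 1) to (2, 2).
15/4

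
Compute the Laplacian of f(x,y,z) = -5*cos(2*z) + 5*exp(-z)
20*cos(2*z) + 5*exp(-z)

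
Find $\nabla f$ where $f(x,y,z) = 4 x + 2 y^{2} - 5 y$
(4, 4*y - 5, 0)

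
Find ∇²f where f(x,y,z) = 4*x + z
0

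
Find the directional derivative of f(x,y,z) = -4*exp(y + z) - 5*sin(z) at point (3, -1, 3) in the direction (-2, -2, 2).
-5*sqrt(3)*cos(3)/3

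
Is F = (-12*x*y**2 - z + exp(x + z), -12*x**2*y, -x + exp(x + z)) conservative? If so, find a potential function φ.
Yes, F is conservative. φ = -6*x**2*y**2 - x*z + exp(x + z)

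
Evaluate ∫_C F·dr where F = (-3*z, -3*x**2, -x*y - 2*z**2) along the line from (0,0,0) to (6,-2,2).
170/3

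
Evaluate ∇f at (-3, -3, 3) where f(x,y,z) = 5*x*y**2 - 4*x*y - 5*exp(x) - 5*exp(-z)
(57 - 5*exp(-3), 102, 5*exp(-3))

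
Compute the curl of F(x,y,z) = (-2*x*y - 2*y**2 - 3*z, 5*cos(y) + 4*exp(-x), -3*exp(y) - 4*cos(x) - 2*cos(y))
(-3*exp(y) + 2*sin(y), -4*sin(x) - 3, 2*x + 4*y - 4*exp(-x))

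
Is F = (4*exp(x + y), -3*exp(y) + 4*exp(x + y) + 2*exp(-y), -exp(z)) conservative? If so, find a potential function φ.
Yes, F is conservative. φ = -3*exp(y) - exp(z) + 4*exp(x + y) - 2*exp(-y)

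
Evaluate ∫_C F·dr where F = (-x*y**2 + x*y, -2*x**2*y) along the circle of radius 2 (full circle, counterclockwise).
0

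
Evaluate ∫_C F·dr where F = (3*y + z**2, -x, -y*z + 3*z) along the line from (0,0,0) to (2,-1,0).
-2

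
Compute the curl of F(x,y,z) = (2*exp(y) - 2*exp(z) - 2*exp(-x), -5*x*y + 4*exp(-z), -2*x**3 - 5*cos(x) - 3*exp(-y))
(4*exp(-z) + 3*exp(-y), 6*x**2 - 2*exp(z) - 5*sin(x), -5*y - 2*exp(y))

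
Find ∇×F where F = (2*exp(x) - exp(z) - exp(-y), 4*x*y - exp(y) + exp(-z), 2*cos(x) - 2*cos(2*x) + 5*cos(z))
(exp(-z), -exp(z) + 2*sin(x) - 4*sin(2*x), 4*y - exp(-y))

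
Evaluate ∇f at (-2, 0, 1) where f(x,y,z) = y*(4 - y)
(0, 4, 0)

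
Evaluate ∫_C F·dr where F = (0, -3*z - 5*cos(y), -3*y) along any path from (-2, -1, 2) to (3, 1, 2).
-12 - 10*sin(1)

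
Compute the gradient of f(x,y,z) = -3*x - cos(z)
(-3, 0, sin(z))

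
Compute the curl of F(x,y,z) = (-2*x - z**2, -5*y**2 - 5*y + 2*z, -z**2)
(-2, -2*z, 0)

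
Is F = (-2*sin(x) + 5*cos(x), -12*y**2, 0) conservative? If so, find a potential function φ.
Yes, F is conservative. φ = -4*y**3 + 5*sin(x) + 2*cos(x)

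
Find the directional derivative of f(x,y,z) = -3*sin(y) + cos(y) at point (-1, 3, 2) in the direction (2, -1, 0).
sqrt(5)*(3*cos(3) + sin(3))/5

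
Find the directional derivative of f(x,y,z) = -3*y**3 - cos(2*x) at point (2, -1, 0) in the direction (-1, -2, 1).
sqrt(6)*(9 - sin(4))/3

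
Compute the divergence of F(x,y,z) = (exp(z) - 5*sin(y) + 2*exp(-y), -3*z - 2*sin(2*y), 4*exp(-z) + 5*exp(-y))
-4*cos(2*y) - 4*exp(-z)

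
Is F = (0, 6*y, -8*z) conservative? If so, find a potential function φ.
Yes, F is conservative. φ = 3*y**2 - 4*z**2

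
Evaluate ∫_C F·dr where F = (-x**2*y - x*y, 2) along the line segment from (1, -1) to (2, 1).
10/3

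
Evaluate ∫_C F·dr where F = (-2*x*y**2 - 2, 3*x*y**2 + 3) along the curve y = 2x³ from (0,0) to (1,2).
51/5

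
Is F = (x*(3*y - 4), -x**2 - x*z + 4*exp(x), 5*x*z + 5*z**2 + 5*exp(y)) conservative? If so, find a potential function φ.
No, ∇×F = (x + 5*exp(y), -5*z, -5*x - z + 4*exp(x)) ≠ 0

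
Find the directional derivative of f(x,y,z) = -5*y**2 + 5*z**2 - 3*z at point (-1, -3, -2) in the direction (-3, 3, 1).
67*sqrt(19)/19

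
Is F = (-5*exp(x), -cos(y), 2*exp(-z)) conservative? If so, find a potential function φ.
Yes, F is conservative. φ = -5*exp(x) - sin(y) - 2*exp(-z)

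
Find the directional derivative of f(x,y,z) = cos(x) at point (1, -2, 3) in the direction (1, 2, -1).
-sqrt(6)*sin(1)/6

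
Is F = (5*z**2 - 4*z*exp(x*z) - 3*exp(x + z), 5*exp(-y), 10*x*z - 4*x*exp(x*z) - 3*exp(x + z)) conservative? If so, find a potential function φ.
Yes, F is conservative. φ = 5*x*z**2 - 4*exp(x*z) - 3*exp(x + z) - 5*exp(-y)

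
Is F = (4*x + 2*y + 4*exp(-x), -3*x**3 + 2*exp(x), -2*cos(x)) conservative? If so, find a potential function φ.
No, ∇×F = (0, -2*sin(x), -9*x**2 + 2*exp(x) - 2) ≠ 0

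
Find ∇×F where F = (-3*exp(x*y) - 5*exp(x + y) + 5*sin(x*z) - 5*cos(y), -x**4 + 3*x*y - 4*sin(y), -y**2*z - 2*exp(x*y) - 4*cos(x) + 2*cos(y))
(-2*x*exp(x*y) - 2*y*z - 2*sin(y), 5*x*cos(x*z) + 2*y*exp(x*y) - 4*sin(x), -4*x**3 + 3*x*exp(x*y) + 3*y + 5*exp(x + y) - 5*sin(y))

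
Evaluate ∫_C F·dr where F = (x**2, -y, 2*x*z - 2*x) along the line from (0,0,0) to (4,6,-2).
22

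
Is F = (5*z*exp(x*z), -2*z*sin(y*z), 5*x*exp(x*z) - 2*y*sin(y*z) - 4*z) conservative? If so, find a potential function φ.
Yes, F is conservative. φ = -2*z**2 + 5*exp(x*z) + 2*cos(y*z)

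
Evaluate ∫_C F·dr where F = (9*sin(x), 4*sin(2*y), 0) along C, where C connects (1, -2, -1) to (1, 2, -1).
0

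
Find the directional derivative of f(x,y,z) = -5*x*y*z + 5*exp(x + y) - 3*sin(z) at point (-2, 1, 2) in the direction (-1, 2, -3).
sqrt(14)*(9*E*cos(2) + 5 + 20*E)*exp(-1)/14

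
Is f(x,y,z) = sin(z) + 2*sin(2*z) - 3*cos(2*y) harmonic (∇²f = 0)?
No, ∇²f = -sin(z) - 8*sin(2*z) + 12*cos(2*y)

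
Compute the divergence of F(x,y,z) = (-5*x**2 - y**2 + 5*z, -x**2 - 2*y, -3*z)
-10*x - 5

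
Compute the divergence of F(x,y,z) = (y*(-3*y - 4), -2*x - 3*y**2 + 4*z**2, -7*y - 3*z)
-6*y - 3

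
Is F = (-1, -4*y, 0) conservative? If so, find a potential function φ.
Yes, F is conservative. φ = -x - 2*y**2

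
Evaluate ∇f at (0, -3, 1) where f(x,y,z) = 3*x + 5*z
(3, 0, 5)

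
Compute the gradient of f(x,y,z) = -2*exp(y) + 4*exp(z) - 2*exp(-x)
(2*exp(-x), -2*exp(y), 4*exp(z))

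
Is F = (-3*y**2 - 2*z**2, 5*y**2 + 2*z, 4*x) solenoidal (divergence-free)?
No, ∇·F = 10*y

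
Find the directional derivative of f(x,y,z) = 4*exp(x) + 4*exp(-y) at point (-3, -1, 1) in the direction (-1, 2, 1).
2*sqrt(6)*(-2*exp(4) - 1)*exp(-3)/3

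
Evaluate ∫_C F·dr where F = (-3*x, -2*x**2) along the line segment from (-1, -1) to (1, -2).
2/3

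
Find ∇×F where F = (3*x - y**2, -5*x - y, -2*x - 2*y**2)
(-4*y, 2, 2*y - 5)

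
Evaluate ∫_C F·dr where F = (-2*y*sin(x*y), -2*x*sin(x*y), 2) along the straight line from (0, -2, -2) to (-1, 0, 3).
10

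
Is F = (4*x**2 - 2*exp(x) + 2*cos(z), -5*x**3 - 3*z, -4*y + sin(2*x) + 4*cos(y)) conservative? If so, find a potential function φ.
No, ∇×F = (-4*sin(y) - 1, -2*sin(z) - 2*cos(2*x), -15*x**2) ≠ 0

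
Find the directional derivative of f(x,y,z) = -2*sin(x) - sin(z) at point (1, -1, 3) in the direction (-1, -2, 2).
2*cos(1)/3 - 2*cos(3)/3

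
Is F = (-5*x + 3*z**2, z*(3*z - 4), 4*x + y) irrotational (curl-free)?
No, ∇×F = (5 - 6*z, 6*z - 4, 0)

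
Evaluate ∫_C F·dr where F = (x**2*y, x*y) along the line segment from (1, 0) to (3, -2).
-20/3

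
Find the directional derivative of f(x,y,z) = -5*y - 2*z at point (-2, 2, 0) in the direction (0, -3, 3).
3*sqrt(2)/2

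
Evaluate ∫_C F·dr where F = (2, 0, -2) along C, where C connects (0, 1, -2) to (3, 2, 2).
-2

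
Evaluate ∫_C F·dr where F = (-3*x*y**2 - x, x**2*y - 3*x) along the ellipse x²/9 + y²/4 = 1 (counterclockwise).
-18*pi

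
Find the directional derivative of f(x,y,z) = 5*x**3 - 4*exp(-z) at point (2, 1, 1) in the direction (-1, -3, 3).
12*sqrt(19)*(1 - 5*E)*exp(-1)/19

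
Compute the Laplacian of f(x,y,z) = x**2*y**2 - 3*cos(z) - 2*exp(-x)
2*x**2 + 2*y**2 + 3*cos(z) - 2*exp(-x)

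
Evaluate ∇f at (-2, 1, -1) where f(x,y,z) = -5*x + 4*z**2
(-5, 0, -8)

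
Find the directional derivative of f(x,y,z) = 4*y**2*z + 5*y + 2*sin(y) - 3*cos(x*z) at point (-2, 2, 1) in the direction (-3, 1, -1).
sqrt(11)*(2*cos(2) + 3*sin(2) + 5)/11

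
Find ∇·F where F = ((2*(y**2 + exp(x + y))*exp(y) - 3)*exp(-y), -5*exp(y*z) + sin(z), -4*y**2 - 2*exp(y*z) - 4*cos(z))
-2*y*exp(y*z) - 5*z*exp(y*z) + 2*exp(x + y) + 4*sin(z)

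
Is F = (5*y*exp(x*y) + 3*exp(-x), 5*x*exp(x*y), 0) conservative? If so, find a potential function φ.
Yes, F is conservative. φ = 5*exp(x*y) - 3*exp(-x)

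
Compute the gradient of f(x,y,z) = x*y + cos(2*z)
(y, x, -2*sin(2*z))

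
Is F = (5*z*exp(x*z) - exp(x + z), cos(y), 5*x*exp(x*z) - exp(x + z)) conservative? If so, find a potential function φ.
Yes, F is conservative. φ = 5*exp(x*z) - exp(x + z) + sin(y)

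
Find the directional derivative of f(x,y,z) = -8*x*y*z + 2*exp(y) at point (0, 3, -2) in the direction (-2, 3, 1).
3*sqrt(14)*(-16 + exp(3))/7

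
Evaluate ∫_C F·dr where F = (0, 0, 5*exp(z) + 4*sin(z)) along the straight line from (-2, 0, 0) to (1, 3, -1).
-4*cos(1) - 1 + 5*exp(-1)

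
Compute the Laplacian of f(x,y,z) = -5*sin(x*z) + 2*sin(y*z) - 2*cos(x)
5*x**2*sin(x*z) - 2*y**2*sin(y*z) + 5*z**2*sin(x*z) - 2*z**2*sin(y*z) + 2*cos(x)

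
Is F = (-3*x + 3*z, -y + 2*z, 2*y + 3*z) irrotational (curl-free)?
No, ∇×F = (0, 3, 0)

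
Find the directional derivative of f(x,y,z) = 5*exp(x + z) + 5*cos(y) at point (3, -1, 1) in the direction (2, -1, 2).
-5*sin(1)/3 + 20*exp(4)/3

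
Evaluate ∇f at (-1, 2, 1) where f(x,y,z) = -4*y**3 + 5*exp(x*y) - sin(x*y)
(-2*cos(2) + 10*exp(-2), -48 - 5*exp(-2) + cos(2), 0)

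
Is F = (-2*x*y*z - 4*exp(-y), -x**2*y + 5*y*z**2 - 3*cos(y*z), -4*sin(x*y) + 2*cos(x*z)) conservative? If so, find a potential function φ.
No, ∇×F = (-4*x*cos(x*y) - 10*y*z - 3*y*sin(y*z), -2*x*y + 4*y*cos(x*y) + 2*z*sin(x*z), 2*(x*(-y + z)*exp(y) - 2)*exp(-y)) ≠ 0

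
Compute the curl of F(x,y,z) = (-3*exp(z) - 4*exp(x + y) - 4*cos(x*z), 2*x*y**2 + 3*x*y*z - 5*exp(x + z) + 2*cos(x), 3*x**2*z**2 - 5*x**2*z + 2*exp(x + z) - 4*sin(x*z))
(-3*x*y + 5*exp(x + z), -6*x*z**2 + 10*x*z + 4*x*sin(x*z) + 4*z*cos(x*z) - 3*exp(z) - 2*exp(x + z), 2*y**2 + 3*y*z + 4*exp(x + y) - 5*exp(x + z) - 2*sin(x))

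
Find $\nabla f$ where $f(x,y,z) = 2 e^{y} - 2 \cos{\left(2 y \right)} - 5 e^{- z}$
(0, 2*exp(y) + 4*sin(2*y), 5*exp(-z))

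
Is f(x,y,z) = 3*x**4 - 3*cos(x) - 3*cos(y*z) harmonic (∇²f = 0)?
No, ∇²f = 36*x**2 + 3*y**2*cos(y*z) + 3*z**2*cos(y*z) + 3*cos(x)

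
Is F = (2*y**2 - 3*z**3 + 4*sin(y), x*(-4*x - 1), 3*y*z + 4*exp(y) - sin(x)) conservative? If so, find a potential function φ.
No, ∇×F = (3*z + 4*exp(y), -9*z**2 + cos(x), -8*x - 4*y - 4*cos(y) - 1) ≠ 0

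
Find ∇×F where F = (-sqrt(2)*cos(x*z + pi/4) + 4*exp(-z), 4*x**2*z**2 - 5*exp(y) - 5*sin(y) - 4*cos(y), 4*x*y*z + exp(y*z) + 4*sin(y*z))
(z*(-8*x**2 + 4*x + exp(y*z) + 4*cos(y*z)), sqrt(2)*x*sin(x*z + pi/4) - 4*y*z - 4*exp(-z), 8*x*z**2)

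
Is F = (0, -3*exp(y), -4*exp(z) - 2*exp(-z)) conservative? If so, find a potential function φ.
Yes, F is conservative. φ = -3*exp(y) - 4*exp(z) + 2*exp(-z)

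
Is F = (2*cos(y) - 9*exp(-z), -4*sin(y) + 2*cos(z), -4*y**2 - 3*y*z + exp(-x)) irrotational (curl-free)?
No, ∇×F = (-8*y - 3*z + 2*sin(z), 9*exp(-z) + exp(-x), 2*sin(y))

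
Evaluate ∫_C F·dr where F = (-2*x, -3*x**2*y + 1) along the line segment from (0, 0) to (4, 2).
-62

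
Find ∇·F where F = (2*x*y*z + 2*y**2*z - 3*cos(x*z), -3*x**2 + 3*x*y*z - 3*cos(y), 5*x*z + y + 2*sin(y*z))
3*x*z + 5*x + 2*y*z + 2*y*cos(y*z) + 3*z*sin(x*z) + 3*sin(y)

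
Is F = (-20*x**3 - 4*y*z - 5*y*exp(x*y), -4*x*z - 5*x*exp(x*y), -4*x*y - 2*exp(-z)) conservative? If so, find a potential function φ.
Yes, F is conservative. φ = -5*x**4 - 4*x*y*z - 5*exp(x*y) + 2*exp(-z)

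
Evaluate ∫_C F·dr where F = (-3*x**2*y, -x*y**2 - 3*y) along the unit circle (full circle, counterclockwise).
pi/2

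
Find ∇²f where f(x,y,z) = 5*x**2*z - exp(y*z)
-y**2*exp(y*z) - z**2*exp(y*z) + 10*z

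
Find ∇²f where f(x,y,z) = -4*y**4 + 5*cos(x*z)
-5*x**2*cos(x*z) - 48*y**2 - 5*z**2*cos(x*z)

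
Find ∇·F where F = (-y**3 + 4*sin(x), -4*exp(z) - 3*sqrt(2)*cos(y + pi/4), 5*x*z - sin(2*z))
5*x + 3*sqrt(2)*sin(y + pi/4) + 4*cos(x) - 2*cos(2*z)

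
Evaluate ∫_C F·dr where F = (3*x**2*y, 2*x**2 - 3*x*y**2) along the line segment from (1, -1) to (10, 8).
2070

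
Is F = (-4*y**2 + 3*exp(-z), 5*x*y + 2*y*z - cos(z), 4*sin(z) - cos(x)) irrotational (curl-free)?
No, ∇×F = (-2*y - sin(z), -sin(x) - 3*exp(-z), 13*y)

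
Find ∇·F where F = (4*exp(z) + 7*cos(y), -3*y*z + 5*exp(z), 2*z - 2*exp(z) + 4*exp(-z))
-3*z - 2*exp(z) + 2 - 4*exp(-z)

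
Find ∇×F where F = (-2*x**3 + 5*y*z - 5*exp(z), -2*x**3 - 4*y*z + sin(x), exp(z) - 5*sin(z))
(4*y, 5*y - 5*exp(z), -6*x**2 - 5*z + cos(x))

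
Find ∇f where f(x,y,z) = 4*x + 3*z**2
(4, 0, 6*z)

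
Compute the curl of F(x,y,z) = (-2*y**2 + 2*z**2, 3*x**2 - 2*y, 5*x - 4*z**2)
(0, 4*z - 5, 6*x + 4*y)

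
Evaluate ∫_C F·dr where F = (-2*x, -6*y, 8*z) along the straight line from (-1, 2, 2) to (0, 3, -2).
-14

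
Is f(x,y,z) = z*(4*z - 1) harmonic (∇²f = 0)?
No, ∇²f = 8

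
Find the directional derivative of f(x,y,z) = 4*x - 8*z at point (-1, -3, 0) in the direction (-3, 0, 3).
-6*sqrt(2)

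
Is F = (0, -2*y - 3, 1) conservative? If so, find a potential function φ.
Yes, F is conservative. φ = -y**2 - 3*y + z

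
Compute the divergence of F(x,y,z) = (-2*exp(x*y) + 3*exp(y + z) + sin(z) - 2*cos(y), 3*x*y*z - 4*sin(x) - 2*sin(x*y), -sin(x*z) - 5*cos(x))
3*x*z - 2*x*cos(x*y) - x*cos(x*z) - 2*y*exp(x*y)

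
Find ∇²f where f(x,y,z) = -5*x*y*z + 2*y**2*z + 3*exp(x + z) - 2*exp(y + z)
4*z + 6*exp(x + z) - 4*exp(y + z)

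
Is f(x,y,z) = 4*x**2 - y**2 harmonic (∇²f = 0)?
No, ∇²f = 6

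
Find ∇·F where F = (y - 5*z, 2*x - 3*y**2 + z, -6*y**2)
-6*y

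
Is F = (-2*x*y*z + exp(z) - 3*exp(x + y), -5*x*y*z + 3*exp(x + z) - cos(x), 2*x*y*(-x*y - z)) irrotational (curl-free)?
No, ∇×F = (-4*x**2*y + 5*x*y - 2*x*z - 3*exp(x + z), 4*x*y**2 - 2*x*y + 2*y*z + exp(z), 2*x*z - 5*y*z + 3*exp(x + y) + 3*exp(x + z) + sin(x))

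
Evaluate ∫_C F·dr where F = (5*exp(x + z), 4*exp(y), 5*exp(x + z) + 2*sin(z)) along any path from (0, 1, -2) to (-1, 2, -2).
(-5*E + 5 - 4*(1 - E)*exp(4))*exp(-3)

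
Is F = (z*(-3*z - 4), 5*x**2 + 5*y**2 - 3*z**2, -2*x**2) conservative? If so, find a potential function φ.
No, ∇×F = (6*z, 4*x - 6*z - 4, 10*x) ≠ 0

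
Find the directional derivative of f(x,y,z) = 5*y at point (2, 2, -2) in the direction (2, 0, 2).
0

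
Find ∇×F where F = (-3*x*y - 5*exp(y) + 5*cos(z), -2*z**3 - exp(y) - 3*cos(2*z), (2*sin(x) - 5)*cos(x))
(6*z**2 - 6*sin(2*z), -5*sin(x) - 5*sin(z) - 2*cos(2*x), 3*x + 5*exp(y))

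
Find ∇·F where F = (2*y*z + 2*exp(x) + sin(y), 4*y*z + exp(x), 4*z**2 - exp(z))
12*z + 2*exp(x) - exp(z)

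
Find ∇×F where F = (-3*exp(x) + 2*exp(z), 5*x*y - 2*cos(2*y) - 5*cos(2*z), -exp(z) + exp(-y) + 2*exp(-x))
(-10*sin(2*z) - exp(-y), 2*exp(z) + 2*exp(-x), 5*y)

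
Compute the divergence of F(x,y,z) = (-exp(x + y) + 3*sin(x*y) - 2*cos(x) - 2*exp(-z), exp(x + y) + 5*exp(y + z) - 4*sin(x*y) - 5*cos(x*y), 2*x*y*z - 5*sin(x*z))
2*x*y + 5*x*sin(x*y) - 4*x*cos(x*y) - 5*x*cos(x*z) + 3*y*cos(x*y) + 5*exp(y + z) + 2*sin(x)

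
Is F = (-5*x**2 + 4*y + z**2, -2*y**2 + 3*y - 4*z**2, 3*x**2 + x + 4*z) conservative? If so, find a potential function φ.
No, ∇×F = (8*z, -6*x + 2*z - 1, -4) ≠ 0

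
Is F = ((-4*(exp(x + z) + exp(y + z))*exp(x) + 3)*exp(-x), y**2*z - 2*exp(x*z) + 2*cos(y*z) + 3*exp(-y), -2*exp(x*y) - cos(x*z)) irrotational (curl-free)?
No, ∇×F = (-2*x*exp(x*y) + 2*x*exp(x*z) - y**2 + 2*y*sin(y*z), 2*y*exp(x*y) - z*sin(x*z) - 4*exp(x + z) - 4*exp(y + z), -2*z*exp(x*z) + 4*exp(y + z))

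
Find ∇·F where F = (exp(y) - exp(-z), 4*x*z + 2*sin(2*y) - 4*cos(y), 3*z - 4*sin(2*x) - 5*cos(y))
4*sin(y) + 4*cos(2*y) + 3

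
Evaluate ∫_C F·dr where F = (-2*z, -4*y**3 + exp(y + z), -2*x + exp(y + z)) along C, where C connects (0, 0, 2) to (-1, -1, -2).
-exp(2) - 5 + exp(-3)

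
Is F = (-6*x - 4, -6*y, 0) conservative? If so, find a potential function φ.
Yes, F is conservative. φ = -3*x**2 - 4*x - 3*y**2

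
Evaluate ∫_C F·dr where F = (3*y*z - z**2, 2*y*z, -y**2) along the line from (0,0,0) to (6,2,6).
8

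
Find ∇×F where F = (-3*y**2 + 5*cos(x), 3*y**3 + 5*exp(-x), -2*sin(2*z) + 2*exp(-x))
(0, 2*exp(-x), 6*y - 5*exp(-x))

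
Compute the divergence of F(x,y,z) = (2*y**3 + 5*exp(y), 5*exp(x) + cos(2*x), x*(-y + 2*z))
2*x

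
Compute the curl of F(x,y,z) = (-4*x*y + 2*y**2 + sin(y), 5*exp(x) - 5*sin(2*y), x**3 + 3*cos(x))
(0, -3*x**2 + 3*sin(x), 4*x - 4*y + 5*exp(x) - cos(y))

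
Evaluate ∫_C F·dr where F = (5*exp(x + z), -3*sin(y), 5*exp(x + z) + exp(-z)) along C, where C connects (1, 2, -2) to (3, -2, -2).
10*sinh(1)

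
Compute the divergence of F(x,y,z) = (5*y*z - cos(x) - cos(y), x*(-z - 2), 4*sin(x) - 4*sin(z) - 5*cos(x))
sin(x) - 4*cos(z)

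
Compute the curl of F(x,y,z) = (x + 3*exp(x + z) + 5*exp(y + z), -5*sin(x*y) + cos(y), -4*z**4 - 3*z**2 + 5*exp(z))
(0, 3*exp(x + z) + 5*exp(y + z), -5*y*cos(x*y) - 5*exp(y + z))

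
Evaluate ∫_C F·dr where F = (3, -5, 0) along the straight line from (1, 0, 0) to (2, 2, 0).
-7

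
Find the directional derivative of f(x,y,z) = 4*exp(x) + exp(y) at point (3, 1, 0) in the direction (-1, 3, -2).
sqrt(14)*E*(3 - 4*exp(2))/14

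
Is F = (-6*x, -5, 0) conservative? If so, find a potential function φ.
Yes, F is conservative. φ = -3*x**2 - 5*y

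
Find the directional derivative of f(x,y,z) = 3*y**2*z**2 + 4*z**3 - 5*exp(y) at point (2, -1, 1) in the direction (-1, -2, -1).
sqrt(6)*(5/3 - E)*exp(-1)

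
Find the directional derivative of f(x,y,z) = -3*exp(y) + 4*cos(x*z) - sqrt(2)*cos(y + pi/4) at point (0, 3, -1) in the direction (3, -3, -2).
3*sqrt(22)*(-sqrt(2)*sin(pi/4 + 3) + 3*exp(3))/22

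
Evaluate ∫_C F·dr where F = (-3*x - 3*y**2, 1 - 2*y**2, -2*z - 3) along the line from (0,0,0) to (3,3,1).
-119/2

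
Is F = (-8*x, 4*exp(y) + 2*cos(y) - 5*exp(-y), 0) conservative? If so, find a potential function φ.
Yes, F is conservative. φ = -4*x**2 + 4*exp(y) + 2*sin(y) + 5*exp(-y)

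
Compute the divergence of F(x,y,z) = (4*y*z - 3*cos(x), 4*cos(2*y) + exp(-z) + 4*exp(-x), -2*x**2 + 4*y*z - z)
4*y + 3*sin(x) - 8*sin(2*y) - 1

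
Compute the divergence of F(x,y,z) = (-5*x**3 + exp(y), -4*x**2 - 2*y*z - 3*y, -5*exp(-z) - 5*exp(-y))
-15*x**2 - 2*z - 3 + 5*exp(-z)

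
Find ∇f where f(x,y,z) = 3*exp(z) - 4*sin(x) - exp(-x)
(-4*cos(x) + exp(-x), 0, 3*exp(z))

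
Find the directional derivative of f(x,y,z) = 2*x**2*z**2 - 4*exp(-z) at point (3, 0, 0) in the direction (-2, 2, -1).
-4/3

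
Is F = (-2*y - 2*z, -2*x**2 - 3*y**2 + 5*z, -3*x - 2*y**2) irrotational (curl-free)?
No, ∇×F = (-4*y - 5, 1, 2 - 4*x)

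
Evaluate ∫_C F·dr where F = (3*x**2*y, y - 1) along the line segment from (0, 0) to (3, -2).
-73/2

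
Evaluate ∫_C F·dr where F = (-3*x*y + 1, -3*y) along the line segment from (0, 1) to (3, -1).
15/2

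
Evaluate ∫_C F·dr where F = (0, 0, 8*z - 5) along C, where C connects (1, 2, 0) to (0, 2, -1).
9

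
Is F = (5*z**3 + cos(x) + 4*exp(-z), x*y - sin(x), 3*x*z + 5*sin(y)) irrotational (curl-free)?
No, ∇×F = (5*cos(y), 15*z**2 - 3*z - 4*exp(-z), y - cos(x))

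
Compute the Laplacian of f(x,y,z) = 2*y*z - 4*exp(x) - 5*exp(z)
-4*exp(x) - 5*exp(z)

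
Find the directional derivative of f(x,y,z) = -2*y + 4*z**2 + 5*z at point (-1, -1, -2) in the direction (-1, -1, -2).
4*sqrt(6)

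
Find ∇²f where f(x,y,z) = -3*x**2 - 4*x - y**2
-8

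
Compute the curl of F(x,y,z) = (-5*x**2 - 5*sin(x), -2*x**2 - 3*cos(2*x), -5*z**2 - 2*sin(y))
(-2*cos(y), 0, -4*x + 6*sin(2*x))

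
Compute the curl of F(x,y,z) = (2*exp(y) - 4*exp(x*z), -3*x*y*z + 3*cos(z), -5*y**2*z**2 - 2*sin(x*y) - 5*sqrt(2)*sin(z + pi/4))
(3*x*y - 2*x*cos(x*y) - 10*y*z**2 + 3*sin(z), -4*x*exp(x*z) + 2*y*cos(x*y), -3*y*z - 2*exp(y))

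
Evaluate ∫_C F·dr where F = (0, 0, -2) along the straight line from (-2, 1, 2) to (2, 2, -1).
6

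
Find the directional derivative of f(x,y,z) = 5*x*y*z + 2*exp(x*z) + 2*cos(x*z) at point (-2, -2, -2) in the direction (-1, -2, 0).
4*sqrt(5)*(-15 - sin(4) + exp(4))/5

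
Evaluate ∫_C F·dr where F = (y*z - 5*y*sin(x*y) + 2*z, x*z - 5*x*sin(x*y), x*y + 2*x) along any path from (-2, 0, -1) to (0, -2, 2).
-4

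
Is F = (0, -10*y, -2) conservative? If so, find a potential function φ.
Yes, F is conservative. φ = -5*y**2 - 2*z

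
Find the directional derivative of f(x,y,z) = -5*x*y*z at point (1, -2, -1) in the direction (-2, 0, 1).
6*sqrt(5)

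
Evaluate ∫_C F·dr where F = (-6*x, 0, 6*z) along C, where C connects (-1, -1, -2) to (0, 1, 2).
3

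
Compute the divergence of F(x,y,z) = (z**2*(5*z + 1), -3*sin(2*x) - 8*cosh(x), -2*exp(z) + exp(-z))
-sinh(z) - 3*cosh(z)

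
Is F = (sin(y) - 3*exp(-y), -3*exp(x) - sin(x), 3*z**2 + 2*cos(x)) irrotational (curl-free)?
No, ∇×F = (0, 2*sin(x), -3*exp(x) - cos(x) - cos(y) - 3*exp(-y))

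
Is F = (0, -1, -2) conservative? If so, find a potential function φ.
Yes, F is conservative. φ = -y - 2*z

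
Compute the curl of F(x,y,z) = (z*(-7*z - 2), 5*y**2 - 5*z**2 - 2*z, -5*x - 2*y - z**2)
(10*z, 3 - 14*z, 0)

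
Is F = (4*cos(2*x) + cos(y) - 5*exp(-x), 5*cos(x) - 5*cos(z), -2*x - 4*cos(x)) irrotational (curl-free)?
No, ∇×F = (-5*sin(z), 2 - 4*sin(x), -5*sin(x) + sin(y))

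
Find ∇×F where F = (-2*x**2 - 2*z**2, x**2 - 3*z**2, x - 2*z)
(6*z, -4*z - 1, 2*x)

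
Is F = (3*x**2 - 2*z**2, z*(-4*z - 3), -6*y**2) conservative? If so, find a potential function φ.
No, ∇×F = (-12*y + 8*z + 3, -4*z, 0) ≠ 0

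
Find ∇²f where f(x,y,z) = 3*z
0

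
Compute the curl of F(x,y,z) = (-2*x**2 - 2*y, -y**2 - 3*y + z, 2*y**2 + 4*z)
(4*y - 1, 0, 2)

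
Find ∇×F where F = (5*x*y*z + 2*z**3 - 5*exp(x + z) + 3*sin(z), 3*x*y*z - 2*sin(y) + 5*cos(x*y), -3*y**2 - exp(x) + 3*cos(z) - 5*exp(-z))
(3*y*(-x - 2), 5*x*y + 6*z**2 + exp(x) - 5*exp(x + z) + 3*cos(z), -5*x*z + 3*y*z - 5*y*sin(x*y))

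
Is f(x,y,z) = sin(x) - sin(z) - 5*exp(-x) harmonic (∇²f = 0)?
No, ∇²f = -sin(x) + sin(z) - 5*exp(-x)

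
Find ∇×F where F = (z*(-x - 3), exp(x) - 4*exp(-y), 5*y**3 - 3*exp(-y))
(15*y**2 + 3*exp(-y), -x - 3, exp(x))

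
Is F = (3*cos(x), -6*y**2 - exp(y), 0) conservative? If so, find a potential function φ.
Yes, F is conservative. φ = -2*y**3 - exp(y) + 3*sin(x)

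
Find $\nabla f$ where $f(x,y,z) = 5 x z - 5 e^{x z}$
(5*z*(1 - exp(x*z)), 0, 5*x*(1 - exp(x*z)))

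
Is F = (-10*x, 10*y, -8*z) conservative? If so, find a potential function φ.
Yes, F is conservative. φ = -5*x**2 + 5*y**2 - 4*z**2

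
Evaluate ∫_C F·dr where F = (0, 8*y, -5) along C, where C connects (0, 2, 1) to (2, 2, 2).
-5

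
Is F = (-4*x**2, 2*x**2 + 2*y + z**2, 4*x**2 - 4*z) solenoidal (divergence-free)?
No, ∇·F = -8*x - 2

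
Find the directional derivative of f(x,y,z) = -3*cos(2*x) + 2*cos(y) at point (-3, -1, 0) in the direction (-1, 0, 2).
6*sqrt(5)*sin(6)/5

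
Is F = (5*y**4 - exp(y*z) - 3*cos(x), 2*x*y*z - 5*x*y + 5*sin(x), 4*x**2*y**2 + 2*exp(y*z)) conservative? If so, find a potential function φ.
No, ∇×F = (8*x**2*y - 2*x*y + 2*z*exp(y*z), y*(-8*x*y - exp(y*z)), -20*y**3 + 2*y*z - 5*y + z*exp(y*z) + 5*cos(x)) ≠ 0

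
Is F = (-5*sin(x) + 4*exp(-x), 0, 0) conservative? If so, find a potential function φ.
Yes, F is conservative. φ = 5*cos(x) - 4*exp(-x)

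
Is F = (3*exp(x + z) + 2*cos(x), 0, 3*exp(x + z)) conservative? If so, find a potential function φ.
Yes, F is conservative. φ = 3*exp(x + z) + 2*sin(x)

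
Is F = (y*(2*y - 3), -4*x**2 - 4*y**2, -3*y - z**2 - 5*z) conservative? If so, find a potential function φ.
No, ∇×F = (-3, 0, -8*x - 4*y + 3) ≠ 0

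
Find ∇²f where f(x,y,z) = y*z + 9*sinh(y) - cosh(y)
9*sinh(y) - cosh(y)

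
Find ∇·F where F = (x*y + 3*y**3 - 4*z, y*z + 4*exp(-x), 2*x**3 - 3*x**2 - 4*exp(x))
y + z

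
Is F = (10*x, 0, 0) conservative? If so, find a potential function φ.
Yes, F is conservative. φ = 5*x**2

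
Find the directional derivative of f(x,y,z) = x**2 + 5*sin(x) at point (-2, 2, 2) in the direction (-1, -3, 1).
sqrt(11)*(4 - 5*cos(2))/11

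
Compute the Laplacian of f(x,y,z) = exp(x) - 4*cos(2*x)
exp(x) + 16*cos(2*x)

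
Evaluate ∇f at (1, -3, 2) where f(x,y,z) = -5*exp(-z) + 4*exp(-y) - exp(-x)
(exp(-1), -4*exp(3), 5*exp(-2))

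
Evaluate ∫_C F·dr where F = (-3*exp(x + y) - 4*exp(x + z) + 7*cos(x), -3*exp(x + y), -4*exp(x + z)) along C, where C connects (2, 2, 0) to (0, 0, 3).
-4*exp(3) - 7*sin(2) - 3 + 4*exp(2) + 3*exp(4)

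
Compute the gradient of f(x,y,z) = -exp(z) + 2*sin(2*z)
(0, 0, -exp(z) + 4*cos(2*z))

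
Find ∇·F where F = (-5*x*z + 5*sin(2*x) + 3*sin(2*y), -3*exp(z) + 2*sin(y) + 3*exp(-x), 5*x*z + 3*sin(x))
5*x - 5*z + 10*cos(2*x) + 2*cos(y)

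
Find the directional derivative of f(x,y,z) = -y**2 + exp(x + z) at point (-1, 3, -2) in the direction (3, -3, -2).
sqrt(22)*(1 + 18*exp(3))*exp(-3)/22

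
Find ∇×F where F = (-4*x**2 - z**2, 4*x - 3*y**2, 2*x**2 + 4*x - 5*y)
(-5, -4*x - 2*z - 4, 4)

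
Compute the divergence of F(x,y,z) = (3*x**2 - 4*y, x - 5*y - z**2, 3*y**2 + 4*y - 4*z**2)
6*x - 8*z - 5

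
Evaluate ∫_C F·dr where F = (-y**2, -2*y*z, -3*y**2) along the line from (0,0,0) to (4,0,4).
0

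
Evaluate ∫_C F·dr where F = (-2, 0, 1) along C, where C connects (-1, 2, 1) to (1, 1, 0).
-5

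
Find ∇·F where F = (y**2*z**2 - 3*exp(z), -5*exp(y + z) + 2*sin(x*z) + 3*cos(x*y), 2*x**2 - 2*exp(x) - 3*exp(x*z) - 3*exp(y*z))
-3*x*exp(x*z) - 3*x*sin(x*y) - 3*y*exp(y*z) - 5*exp(y + z)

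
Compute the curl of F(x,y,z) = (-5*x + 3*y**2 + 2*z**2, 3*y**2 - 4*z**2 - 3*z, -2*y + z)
(8*z + 1, 4*z, -6*y)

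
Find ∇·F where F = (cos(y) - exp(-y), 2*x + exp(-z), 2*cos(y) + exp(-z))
-exp(-z)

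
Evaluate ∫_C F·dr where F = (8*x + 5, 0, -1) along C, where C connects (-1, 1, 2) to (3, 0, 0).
54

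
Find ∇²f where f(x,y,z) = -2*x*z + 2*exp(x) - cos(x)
2*exp(x) + cos(x)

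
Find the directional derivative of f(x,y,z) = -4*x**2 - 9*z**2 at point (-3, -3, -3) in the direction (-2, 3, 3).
57*sqrt(22)/11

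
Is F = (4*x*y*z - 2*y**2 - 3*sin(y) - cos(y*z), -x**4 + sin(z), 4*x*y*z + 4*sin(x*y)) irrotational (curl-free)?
No, ∇×F = (4*x*z + 4*x*cos(x*y) - cos(z), y*(4*x - 4*z + sin(y*z) - 4*cos(x*y)), -4*x**3 - 4*x*z + 4*y - z*sin(y*z) + 3*cos(y))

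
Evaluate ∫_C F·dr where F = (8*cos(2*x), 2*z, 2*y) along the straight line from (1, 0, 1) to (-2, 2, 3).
-4*sin(2) - 4*sin(4) + 12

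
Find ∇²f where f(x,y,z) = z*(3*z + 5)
6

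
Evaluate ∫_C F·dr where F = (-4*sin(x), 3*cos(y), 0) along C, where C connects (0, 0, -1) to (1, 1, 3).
-4 + 4*cos(1) + 3*sin(1)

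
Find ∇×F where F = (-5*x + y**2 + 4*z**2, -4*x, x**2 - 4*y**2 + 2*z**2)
(-8*y, -2*x + 8*z, -2*y - 4)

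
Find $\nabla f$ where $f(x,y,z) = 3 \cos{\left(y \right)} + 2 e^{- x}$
(-2*exp(-x), -3*sin(y), 0)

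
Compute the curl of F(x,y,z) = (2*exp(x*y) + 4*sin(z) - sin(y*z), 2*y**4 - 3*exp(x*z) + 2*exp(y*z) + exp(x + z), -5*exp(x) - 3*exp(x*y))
(-3*x*exp(x*y) + 3*x*exp(x*z) - 2*y*exp(y*z) - exp(x + z), 3*y*exp(x*y) - y*cos(y*z) + 5*exp(x) + 4*cos(z), -2*x*exp(x*y) - 3*z*exp(x*z) + z*cos(y*z) + exp(x + z))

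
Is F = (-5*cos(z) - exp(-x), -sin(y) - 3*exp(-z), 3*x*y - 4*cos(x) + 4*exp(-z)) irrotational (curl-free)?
No, ∇×F = (3*x - 3*exp(-z), -3*y - 4*sin(x) + 5*sin(z), 0)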